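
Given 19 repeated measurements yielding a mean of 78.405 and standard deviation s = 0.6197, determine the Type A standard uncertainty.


The standard uncertainty for Type A evaluation is u = s / sqrt(n).
u = 0.6197 / sqrt(19)
u = 0.6197 / 4.3589
u = 0.1422

0.1422


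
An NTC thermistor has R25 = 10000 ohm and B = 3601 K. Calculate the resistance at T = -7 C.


NTC thermistor equation: Rt = R25 * exp(B * (1/T - 1/T25)).
T in Kelvin: 266.15 K, T25 = 298.15 K
1/T - 1/T25 = 1/266.15 - 1/298.15 = 0.00040326
B * (1/T - 1/T25) = 3601 * 0.00040326 = 1.4522
Rt = 10000 * exp(1.4522) = 42722.9 ohm

42722.9 ohm


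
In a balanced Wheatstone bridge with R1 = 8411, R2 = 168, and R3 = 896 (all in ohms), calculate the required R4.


At balance: R1*R4 = R2*R3, so R4 = R2*R3/R1.
R4 = 168 * 896 / 8411
R4 = 150528 / 8411
R4 = 17.9 ohm

17.9 ohm


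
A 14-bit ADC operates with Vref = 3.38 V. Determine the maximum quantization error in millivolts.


The maximum quantization error is +/- LSB/2.
LSB = Vref / 2^n = 3.38 / 16384 = 0.0002063 V
Max error = LSB / 2 = 0.0002063 / 2 = 0.00010315 V
Max error = 0.1031 mV

0.1031 mV


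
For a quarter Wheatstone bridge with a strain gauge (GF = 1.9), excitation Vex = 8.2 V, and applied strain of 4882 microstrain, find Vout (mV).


Quarter bridge output: Vout = (GF * epsilon * Vex) / 4.
Vout = (1.9 * 4882e-6 * 8.2) / 4
Vout = 0.07606156 / 4 V
Vout = 0.01901539 V = 19.0154 mV

19.0154 mV


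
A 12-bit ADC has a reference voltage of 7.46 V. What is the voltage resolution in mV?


The resolution (LSB) of an ADC is Vref / 2^n.
LSB = 7.46 / 2^12
LSB = 7.46 / 4096
LSB = 0.00182129 V = 1.82128906 mV

1.82128906 mV


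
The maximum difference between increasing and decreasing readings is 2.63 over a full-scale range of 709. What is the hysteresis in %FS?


Hysteresis = (max difference / full scale) * 100%.
H = (2.63 / 709) * 100
H = 0.371 %FS

0.371 %FS


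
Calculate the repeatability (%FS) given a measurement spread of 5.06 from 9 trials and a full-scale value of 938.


Repeatability = (spread / full scale) * 100%.
R = (5.06 / 938) * 100
R = 0.539 %FS

0.539 %FS


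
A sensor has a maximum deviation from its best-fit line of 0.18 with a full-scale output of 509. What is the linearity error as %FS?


Linearity error = (max deviation / full scale) * 100%.
Linearity = (0.18 / 509) * 100
Linearity = 0.035 %FS

0.035 %FS


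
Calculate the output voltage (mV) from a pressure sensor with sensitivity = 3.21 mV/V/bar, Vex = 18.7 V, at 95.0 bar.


Output = sensitivity * Vex * P.
Vout = 3.21 * 18.7 * 95.0
Vout = 60.027 * 95.0
Vout = 5702.56 mV

5702.56 mV


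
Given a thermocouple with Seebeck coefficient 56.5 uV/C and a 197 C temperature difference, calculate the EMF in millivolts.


The thermocouple output V = sensitivity * dT.
V = 56.5 uV/C * 197 C
V = 11130.5 uV
V = 11.13 mV

11.13 mV


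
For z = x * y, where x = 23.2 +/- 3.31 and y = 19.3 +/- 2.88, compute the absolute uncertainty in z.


For a product z = x*y, the relative uncertainty is:
uz/z = sqrt((ux/x)^2 + (uy/y)^2)
Relative uncertainties: ux/x = 3.31/23.2 = 0.142672
uy/y = 2.88/19.3 = 0.149223
z = 23.2 * 19.3 = 447.8
uz = 447.8 * sqrt(0.142672^2 + 0.149223^2) = 92.441

92.441


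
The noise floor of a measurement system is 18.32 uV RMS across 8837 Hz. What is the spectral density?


Noise spectral density = Vrms / sqrt(BW).
NSD = 18.32 / sqrt(8837)
NSD = 18.32 / 94.0053
NSD = 0.1949 uV/sqrt(Hz)

0.1949 uV/sqrt(Hz)


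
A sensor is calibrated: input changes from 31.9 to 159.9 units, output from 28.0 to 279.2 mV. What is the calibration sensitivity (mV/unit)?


Sensitivity = (y2 - y1) / (x2 - x1).
S = (279.2 - 28.0) / (159.9 - 31.9)
S = 251.2 / 128.0
S = 1.9625 mV/unit

1.9625 mV/unit


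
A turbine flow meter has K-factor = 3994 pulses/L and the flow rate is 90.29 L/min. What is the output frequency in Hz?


Frequency = K * Q / 60 (converting L/min to L/s).
f = 3994 * 90.29 / 60
f = 360618.26 / 60
f = 6010.3 Hz

6010.3 Hz


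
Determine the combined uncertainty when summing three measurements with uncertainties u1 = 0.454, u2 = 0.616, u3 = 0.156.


For a sum of independent quantities, uc = sqrt(u1^2 + u2^2 + u3^2).
uc = sqrt(0.454^2 + 0.616^2 + 0.156^2)
uc = sqrt(0.206116 + 0.379456 + 0.024336)
uc = 0.781

0.781


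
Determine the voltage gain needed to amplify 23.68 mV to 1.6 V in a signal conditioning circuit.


Gain = Vout / Vin (converting to same units).
G = 1.6 V / 23.68 mV
G = 1600.0 mV / 23.68 mV
G = 67.57

67.57


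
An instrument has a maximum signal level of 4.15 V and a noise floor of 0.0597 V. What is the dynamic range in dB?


Dynamic range = 20 * log10(Vmax / Vnoise).
DR = 20 * log10(4.15 / 0.0597)
DR = 20 * log10(69.51)
DR = 36.84 dB

36.84 dB


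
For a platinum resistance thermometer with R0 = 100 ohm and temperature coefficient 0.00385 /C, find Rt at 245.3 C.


The RTD equation: Rt = R0 * (1 + alpha * T).
Rt = 100 * (1 + 0.00385 * 245.3)
Rt = 100 * (1 + 0.944405)
Rt = 100 * 1.944405
Rt = 194.441 ohm

194.441 ohm


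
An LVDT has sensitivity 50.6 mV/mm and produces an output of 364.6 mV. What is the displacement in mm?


Displacement = Vout / sensitivity.
d = 364.6 / 50.6
d = 7.206 mm

7.206 mm


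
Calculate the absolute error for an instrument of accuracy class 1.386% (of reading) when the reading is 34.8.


Absolute error = (accuracy% / 100) * reading.
Error = (1.386 / 100) * 34.8
Error = 0.01386 * 34.8
Error = 0.4823

0.4823


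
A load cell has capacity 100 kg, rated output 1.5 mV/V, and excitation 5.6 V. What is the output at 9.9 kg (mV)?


Vout = rated_output * Vex * (load / capacity).
Vout = 1.5 * 5.6 * (9.9 / 100)
Vout = 1.5 * 5.6 * 0.099
Vout = 0.832 mV

0.832 mV


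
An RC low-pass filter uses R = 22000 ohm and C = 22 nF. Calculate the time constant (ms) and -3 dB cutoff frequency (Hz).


Time constant: tau = R * C.
tau = 22000 * 2.20e-08 = 0.000484 s
tau = 0.484 ms
Cutoff frequency: fc = 1 / (2*pi*R*C).
fc = 1 / (2*pi*0.000484) = 328.83 Hz

tau = 0.484 ms, fc = 328.83 Hz


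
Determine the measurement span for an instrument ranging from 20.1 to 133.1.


Span = upper range - lower range.
Span = 133.1 - (20.1)
Span = 113.0

113.0


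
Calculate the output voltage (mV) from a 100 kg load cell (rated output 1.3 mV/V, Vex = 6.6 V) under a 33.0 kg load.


Vout = rated_output * Vex * (load / capacity).
Vout = 1.3 * 6.6 * (33.0 / 100)
Vout = 1.3 * 6.6 * 0.33
Vout = 2.831 mV

2.831 mV


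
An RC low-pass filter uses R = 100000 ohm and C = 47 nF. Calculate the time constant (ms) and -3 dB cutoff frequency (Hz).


Time constant: tau = R * C.
tau = 100000 * 4.70e-08 = 0.0047 s
tau = 4.7 ms
Cutoff frequency: fc = 1 / (2*pi*R*C).
fc = 1 / (2*pi*0.0047) = 33.86 Hz

tau = 4.7 ms, fc = 33.86 Hz


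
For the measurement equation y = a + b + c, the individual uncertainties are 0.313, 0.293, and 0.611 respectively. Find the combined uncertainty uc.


For a sum of independent quantities, uc = sqrt(u1^2 + u2^2 + u3^2).
uc = sqrt(0.313^2 + 0.293^2 + 0.611^2)
uc = sqrt(0.097969 + 0.085849 + 0.373321)
uc = 0.7464

0.7464


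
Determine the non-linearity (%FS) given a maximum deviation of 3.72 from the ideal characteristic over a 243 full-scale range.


Linearity error = (max deviation / full scale) * 100%.
Linearity = (3.72 / 243) * 100
Linearity = 1.531 %FS

1.531 %FS


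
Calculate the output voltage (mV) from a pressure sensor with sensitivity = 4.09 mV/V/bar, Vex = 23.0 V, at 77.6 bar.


Output = sensitivity * Vex * P.
Vout = 4.09 * 23.0 * 77.6
Vout = 94.07 * 77.6
Vout = 7299.83 mV

7299.83 mV


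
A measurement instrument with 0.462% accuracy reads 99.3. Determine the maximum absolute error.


Absolute error = (accuracy% / 100) * reading.
Error = (0.462 / 100) * 99.3
Error = 0.00462 * 99.3
Error = 0.4588

0.4588


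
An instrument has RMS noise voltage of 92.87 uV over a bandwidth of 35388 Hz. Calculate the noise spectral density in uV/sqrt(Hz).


Noise spectral density = Vrms / sqrt(BW).
NSD = 92.87 / sqrt(35388)
NSD = 92.87 / 188.117
NSD = 0.4937 uV/sqrt(Hz)

0.4937 uV/sqrt(Hz)


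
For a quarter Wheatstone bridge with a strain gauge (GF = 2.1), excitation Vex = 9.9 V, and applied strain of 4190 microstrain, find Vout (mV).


Quarter bridge output: Vout = (GF * epsilon * Vex) / 4.
Vout = (2.1 * 4190e-6 * 9.9) / 4
Vout = 0.0871101 / 4 V
Vout = 0.02177752 V = 21.7775 mV

21.7775 mV


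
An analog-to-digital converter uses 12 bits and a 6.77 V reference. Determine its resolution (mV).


The resolution (LSB) of an ADC is Vref / 2^n.
LSB = 6.77 / 2^12
LSB = 6.77 / 4096
LSB = 0.00165283 V = 1.65283203 mV

1.65283203 mV


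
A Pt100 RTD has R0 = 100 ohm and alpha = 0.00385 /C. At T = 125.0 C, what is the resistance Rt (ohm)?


The RTD equation: Rt = R0 * (1 + alpha * T).
Rt = 100 * (1 + 0.00385 * 125.0)
Rt = 100 * (1 + 0.48125)
Rt = 100 * 1.48125
Rt = 148.125 ohm

148.125 ohm


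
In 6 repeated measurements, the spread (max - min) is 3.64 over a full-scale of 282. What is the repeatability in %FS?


Repeatability = (spread / full scale) * 100%.
R = (3.64 / 282) * 100
R = 1.291 %FS

1.291 %FS


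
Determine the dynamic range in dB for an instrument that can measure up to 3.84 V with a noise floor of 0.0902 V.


Dynamic range = 20 * log10(Vmax / Vnoise).
DR = 20 * log10(3.84 / 0.0902)
DR = 20 * log10(42.57)
DR = 32.58 dB

32.58 dB


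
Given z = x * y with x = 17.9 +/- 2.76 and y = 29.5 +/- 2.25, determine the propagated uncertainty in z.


For a product z = x*y, the relative uncertainty is:
uz/z = sqrt((ux/x)^2 + (uy/y)^2)
Relative uncertainties: ux/x = 2.76/17.9 = 0.15419
uy/y = 2.25/29.5 = 0.076271
z = 17.9 * 29.5 = 528.0
uz = 528.0 * sqrt(0.15419^2 + 0.076271^2) = 90.837

90.837


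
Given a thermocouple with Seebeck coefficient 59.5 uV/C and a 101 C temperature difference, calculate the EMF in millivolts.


The thermocouple output V = sensitivity * dT.
V = 59.5 uV/C * 101 C
V = 6009.5 uV
V = 6.01 mV

6.01 mV


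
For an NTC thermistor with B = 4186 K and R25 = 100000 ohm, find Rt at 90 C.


NTC thermistor equation: Rt = R25 * exp(B * (1/T - 1/T25)).
T in Kelvin: 363.15 K, T25 = 298.15 K
1/T - 1/T25 = 1/363.15 - 1/298.15 = -0.00060033
B * (1/T - 1/T25) = 4186 * -0.00060033 = -2.513
Rt = 100000 * exp(-2.513) = 8102.5 ohm

8102.5 ohm


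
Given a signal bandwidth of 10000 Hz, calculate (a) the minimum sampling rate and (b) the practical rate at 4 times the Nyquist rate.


By Nyquist theorem, fs_min = 2 * fmax.
fs_min = 2 * 10000 = 20000 Hz
Practical rate = 4 * fs_min = 4 * 20000 = 80000 Hz

fs_min = 20000 Hz, fs_practical = 80000 Hz


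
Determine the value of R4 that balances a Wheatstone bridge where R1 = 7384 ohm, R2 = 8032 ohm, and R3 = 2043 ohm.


At balance: R1*R4 = R2*R3, so R4 = R2*R3/R1.
R4 = 8032 * 2043 / 7384
R4 = 16409376 / 7384
R4 = 2222.29 ohm

2222.29 ohm


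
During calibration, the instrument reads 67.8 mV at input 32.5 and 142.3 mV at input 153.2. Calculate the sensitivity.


Sensitivity = (y2 - y1) / (x2 - x1).
S = (142.3 - 67.8) / (153.2 - 32.5)
S = 74.5 / 120.7
S = 0.6172 mV/unit

0.6172 mV/unit


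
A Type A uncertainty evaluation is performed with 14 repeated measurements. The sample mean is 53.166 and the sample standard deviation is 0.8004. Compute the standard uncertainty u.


The standard uncertainty for Type A evaluation is u = s / sqrt(n).
u = 0.8004 / sqrt(14)
u = 0.8004 / 3.7417
u = 0.2139

0.2139


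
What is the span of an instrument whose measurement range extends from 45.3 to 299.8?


Span = upper range - lower range.
Span = 299.8 - (45.3)
Span = 254.5

254.5


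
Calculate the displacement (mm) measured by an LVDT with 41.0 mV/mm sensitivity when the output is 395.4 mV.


Displacement = Vout / sensitivity.
d = 395.4 / 41.0
d = 9.644 mm

9.644 mm


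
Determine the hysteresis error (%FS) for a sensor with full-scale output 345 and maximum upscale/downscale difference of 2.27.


Hysteresis = (max difference / full scale) * 100%.
H = (2.27 / 345) * 100
H = 0.658 %FS

0.658 %FS


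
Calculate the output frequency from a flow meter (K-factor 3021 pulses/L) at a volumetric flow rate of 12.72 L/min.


Frequency = K * Q / 60 (converting L/min to L/s).
f = 3021 * 12.72 / 60
f = 38427.12 / 60
f = 640.45 Hz

640.45 Hz


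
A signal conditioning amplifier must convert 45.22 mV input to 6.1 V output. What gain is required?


Gain = Vout / Vin (converting to same units).
G = 6.1 V / 45.22 mV
G = 6100.0 mV / 45.22 mV
G = 134.9

134.9


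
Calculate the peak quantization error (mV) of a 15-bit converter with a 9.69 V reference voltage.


The maximum quantization error is +/- LSB/2.
LSB = Vref / 2^n = 9.69 / 32768 = 0.00029572 V
Max error = LSB / 2 = 0.00029572 / 2 = 0.00014786 V
Max error = 0.1479 mV

0.1479 mV


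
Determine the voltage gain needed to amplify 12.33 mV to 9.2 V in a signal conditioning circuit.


Gain = Vout / Vin (converting to same units).
G = 9.2 V / 12.33 mV
G = 9200.0 mV / 12.33 mV
G = 746.15

746.15


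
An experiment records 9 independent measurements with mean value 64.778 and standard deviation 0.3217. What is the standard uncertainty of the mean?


The standard uncertainty for Type A evaluation is u = s / sqrt(n).
u = 0.3217 / sqrt(9)
u = 0.3217 / 3.0
u = 0.1072

0.1072


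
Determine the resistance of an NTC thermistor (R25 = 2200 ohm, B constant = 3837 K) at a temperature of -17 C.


NTC thermistor equation: Rt = R25 * exp(B * (1/T - 1/T25)).
T in Kelvin: 256.15 K, T25 = 298.15 K
1/T - 1/T25 = 1/256.15 - 1/298.15 = 0.00054995
B * (1/T - 1/T25) = 3837 * 0.00054995 = 2.1101
Rt = 2200 * exp(2.1101) = 18148.7 ohm

18148.7 ohm


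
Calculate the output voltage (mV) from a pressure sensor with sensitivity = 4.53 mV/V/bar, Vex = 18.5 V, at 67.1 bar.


Output = sensitivity * Vex * P.
Vout = 4.53 * 18.5 * 67.1
Vout = 83.805 * 67.1
Vout = 5623.32 mV

5623.32 mV


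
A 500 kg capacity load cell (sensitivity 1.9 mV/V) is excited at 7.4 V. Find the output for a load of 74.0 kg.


Vout = rated_output * Vex * (load / capacity).
Vout = 1.9 * 7.4 * (74.0 / 500)
Vout = 1.9 * 7.4 * 0.148
Vout = 2.081 mV

2.081 mV


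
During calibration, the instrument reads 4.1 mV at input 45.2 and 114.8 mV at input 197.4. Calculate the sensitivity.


Sensitivity = (y2 - y1) / (x2 - x1).
S = (114.8 - 4.1) / (197.4 - 45.2)
S = 110.7 / 152.2
S = 0.7273 mV/unit

0.7273 mV/unit


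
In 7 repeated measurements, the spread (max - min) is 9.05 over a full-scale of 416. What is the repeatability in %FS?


Repeatability = (spread / full scale) * 100%.
R = (9.05 / 416) * 100
R = 2.175 %FS

2.175 %FS


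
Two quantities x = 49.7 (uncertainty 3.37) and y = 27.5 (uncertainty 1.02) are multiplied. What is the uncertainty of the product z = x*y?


For a product z = x*y, the relative uncertainty is:
uz/z = sqrt((ux/x)^2 + (uy/y)^2)
Relative uncertainties: ux/x = 3.37/49.7 = 0.067807
uy/y = 1.02/27.5 = 0.037091
z = 49.7 * 27.5 = 1366.8
uz = 1366.8 * sqrt(0.067807^2 + 0.037091^2) = 105.634

105.634


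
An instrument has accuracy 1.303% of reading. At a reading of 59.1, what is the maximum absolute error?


Absolute error = (accuracy% / 100) * reading.
Error = (1.303 / 100) * 59.1
Error = 0.01303 * 59.1
Error = 0.7701

0.7701


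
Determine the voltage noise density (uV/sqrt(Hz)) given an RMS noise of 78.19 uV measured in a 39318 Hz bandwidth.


Noise spectral density = Vrms / sqrt(BW).
NSD = 78.19 / sqrt(39318)
NSD = 78.19 / 198.2877
NSD = 0.3943 uV/sqrt(Hz)

0.3943 uV/sqrt(Hz)


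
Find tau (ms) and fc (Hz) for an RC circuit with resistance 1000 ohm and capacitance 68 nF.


Time constant: tau = R * C.
tau = 1000 * 6.80e-08 = 6.8e-05 s
tau = 0.068 ms
Cutoff frequency: fc = 1 / (2*pi*R*C).
fc = 1 / (2*pi*6.8e-05) = 2340.51 Hz

tau = 0.068 ms, fc = 2340.51 Hz


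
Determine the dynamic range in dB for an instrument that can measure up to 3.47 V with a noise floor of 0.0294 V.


Dynamic range = 20 * log10(Vmax / Vnoise).
DR = 20 * log10(3.47 / 0.0294)
DR = 20 * log10(118.03)
DR = 41.44 dB

41.44 dB


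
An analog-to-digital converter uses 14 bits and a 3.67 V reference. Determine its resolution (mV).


The resolution (LSB) of an ADC is Vref / 2^n.
LSB = 3.67 / 2^14
LSB = 3.67 / 16384
LSB = 0.000224 V = 0.22399902 mV

0.22399902 mV


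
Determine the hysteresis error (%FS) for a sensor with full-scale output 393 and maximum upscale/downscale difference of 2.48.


Hysteresis = (max difference / full scale) * 100%.
H = (2.48 / 393) * 100
H = 0.631 %FS

0.631 %FS


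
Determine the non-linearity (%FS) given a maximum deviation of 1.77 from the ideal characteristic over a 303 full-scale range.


Linearity error = (max deviation / full scale) * 100%.
Linearity = (1.77 / 303) * 100
Linearity = 0.584 %FS

0.584 %FS


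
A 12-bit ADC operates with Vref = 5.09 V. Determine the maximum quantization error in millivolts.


The maximum quantization error is +/- LSB/2.
LSB = Vref / 2^n = 5.09 / 4096 = 0.00124268 V
Max error = LSB / 2 = 0.00124268 / 2 = 0.00062134 V
Max error = 0.6213 mV

0.6213 mV


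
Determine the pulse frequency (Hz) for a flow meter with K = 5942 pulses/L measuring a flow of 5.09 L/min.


Frequency = K * Q / 60 (converting L/min to L/s).
f = 5942 * 5.09 / 60
f = 30244.78 / 60
f = 504.08 Hz

504.08 Hz


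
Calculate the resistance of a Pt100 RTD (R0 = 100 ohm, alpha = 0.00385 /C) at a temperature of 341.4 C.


The RTD equation: Rt = R0 * (1 + alpha * T).
Rt = 100 * (1 + 0.00385 * 341.4)
Rt = 100 * (1 + 1.31439)
Rt = 100 * 2.31439
Rt = 231.439 ohm

231.439 ohm


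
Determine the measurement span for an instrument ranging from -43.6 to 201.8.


Span = upper range - lower range.
Span = 201.8 - (-43.6)
Span = 245.4

245.4


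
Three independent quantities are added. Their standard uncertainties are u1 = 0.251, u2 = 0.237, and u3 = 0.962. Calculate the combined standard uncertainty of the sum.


For a sum of independent quantities, uc = sqrt(u1^2 + u2^2 + u3^2).
uc = sqrt(0.251^2 + 0.237^2 + 0.962^2)
uc = sqrt(0.063001 + 0.056169 + 0.925444)
uc = 1.0221

1.0221


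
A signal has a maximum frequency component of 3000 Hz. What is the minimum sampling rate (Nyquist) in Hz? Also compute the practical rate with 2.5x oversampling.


By Nyquist theorem, fs_min = 2 * fmax.
fs_min = 2 * 3000 = 6000 Hz
Practical rate = 2.5 * fs_min = 2.5 * 6000 = 15000 Hz

fs_min = 6000 Hz, fs_practical = 15000 Hz


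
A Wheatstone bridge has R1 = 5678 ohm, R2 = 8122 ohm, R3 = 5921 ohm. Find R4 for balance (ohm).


At balance: R1*R4 = R2*R3, so R4 = R2*R3/R1.
R4 = 8122 * 5921 / 5678
R4 = 48090362 / 5678
R4 = 8469.6 ohm

8469.6 ohm


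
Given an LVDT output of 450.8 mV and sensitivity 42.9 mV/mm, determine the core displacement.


Displacement = Vout / sensitivity.
d = 450.8 / 42.9
d = 10.508 mm

10.508 mm


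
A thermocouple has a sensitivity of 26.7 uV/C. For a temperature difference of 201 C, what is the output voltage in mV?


The thermocouple output V = sensitivity * dT.
V = 26.7 uV/C * 201 C
V = 5366.7 uV
V = 5.367 mV

5.367 mV


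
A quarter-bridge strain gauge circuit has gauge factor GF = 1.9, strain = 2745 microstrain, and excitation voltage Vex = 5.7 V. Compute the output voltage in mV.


Quarter bridge output: Vout = (GF * epsilon * Vex) / 4.
Vout = (1.9 * 2745e-6 * 5.7) / 4
Vout = 0.02972835 / 4 V
Vout = 0.00743209 V = 7.4321 mV

7.4321 mV


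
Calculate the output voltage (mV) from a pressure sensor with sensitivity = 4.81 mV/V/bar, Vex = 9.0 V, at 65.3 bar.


Output = sensitivity * Vex * P.
Vout = 4.81 * 9.0 * 65.3
Vout = 43.29 * 65.3
Vout = 2826.84 mV

2826.84 mV


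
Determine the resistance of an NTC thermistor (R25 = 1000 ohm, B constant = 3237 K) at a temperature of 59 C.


NTC thermistor equation: Rt = R25 * exp(B * (1/T - 1/T25)).
T in Kelvin: 332.15 K, T25 = 298.15 K
1/T - 1/T25 = 1/332.15 - 1/298.15 = -0.00034333
B * (1/T - 1/T25) = 3237 * -0.00034333 = -1.1114
Rt = 1000 * exp(-1.1114) = 329.1 ohm

329.1 ohm


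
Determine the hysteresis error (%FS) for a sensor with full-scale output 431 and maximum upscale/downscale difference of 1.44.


Hysteresis = (max difference / full scale) * 100%.
H = (1.44 / 431) * 100
H = 0.334 %FS

0.334 %FS


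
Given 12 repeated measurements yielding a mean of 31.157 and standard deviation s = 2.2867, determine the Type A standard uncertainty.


The standard uncertainty for Type A evaluation is u = s / sqrt(n).
u = 2.2867 / sqrt(12)
u = 2.2867 / 3.4641
u = 0.6601

0.6601


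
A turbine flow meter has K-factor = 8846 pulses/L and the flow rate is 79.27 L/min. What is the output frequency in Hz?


Frequency = K * Q / 60 (converting L/min to L/s).
f = 8846 * 79.27 / 60
f = 701222.42 / 60
f = 11687.04 Hz

11687.04 Hz


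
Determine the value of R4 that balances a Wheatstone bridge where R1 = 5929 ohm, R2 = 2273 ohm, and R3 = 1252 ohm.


At balance: R1*R4 = R2*R3, so R4 = R2*R3/R1.
R4 = 2273 * 1252 / 5929
R4 = 2845796 / 5929
R4 = 479.98 ohm

479.98 ohm


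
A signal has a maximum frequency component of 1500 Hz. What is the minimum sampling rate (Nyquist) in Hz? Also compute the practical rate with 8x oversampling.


By Nyquist theorem, fs_min = 2 * fmax.
fs_min = 2 * 1500 = 3000 Hz
Practical rate = 8 * fs_min = 8 * 3000 = 24000 Hz

fs_min = 3000 Hz, fs_practical = 24000 Hz


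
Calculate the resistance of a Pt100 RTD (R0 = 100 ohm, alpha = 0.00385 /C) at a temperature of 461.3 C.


The RTD equation: Rt = R0 * (1 + alpha * T).
Rt = 100 * (1 + 0.00385 * 461.3)
Rt = 100 * (1 + 1.776005)
Rt = 100 * 2.776005
Rt = 277.601 ohm

277.601 ohm


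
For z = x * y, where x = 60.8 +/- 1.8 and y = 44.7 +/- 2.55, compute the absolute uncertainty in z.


For a product z = x*y, the relative uncertainty is:
uz/z = sqrt((ux/x)^2 + (uy/y)^2)
Relative uncertainties: ux/x = 1.8/60.8 = 0.029605
uy/y = 2.55/44.7 = 0.057047
z = 60.8 * 44.7 = 2717.8
uz = 2717.8 * sqrt(0.029605^2 + 0.057047^2) = 174.675

174.675


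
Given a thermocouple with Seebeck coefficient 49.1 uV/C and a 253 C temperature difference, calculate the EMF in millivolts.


The thermocouple output V = sensitivity * dT.
V = 49.1 uV/C * 253 C
V = 12422.3 uV
V = 12.422 mV

12.422 mV


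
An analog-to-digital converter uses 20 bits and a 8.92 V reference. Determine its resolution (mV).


The resolution (LSB) of an ADC is Vref / 2^n.
LSB = 8.92 / 2^20
LSB = 8.92 / 1048576
LSB = 8.51e-06 V = 0.00850677 mV

0.00850677 mV


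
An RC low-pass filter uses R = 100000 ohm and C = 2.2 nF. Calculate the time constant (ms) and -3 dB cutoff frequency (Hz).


Time constant: tau = R * C.
tau = 100000 * 2.20e-09 = 0.00022 s
tau = 0.22 ms
Cutoff frequency: fc = 1 / (2*pi*R*C).
fc = 1 / (2*pi*0.00022) = 723.43 Hz

tau = 0.22 ms, fc = 723.43 Hz


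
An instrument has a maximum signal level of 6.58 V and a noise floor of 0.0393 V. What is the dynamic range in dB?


Dynamic range = 20 * log10(Vmax / Vnoise).
DR = 20 * log10(6.58 / 0.0393)
DR = 20 * log10(167.43)
DR = 44.48 dB

44.48 dB


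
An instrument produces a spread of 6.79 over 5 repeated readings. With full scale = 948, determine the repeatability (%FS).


Repeatability = (spread / full scale) * 100%.
R = (6.79 / 948) * 100
R = 0.716 %FS

0.716 %FS


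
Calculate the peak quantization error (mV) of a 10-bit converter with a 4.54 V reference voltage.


The maximum quantization error is +/- LSB/2.
LSB = Vref / 2^n = 4.54 / 1024 = 0.00443359 V
Max error = LSB / 2 = 0.00443359 / 2 = 0.0022168 V
Max error = 2.2168 mV

2.2168 mV


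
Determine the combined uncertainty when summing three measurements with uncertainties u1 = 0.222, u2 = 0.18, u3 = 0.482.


For a sum of independent quantities, uc = sqrt(u1^2 + u2^2 + u3^2).
uc = sqrt(0.222^2 + 0.18^2 + 0.482^2)
uc = sqrt(0.049284 + 0.0324 + 0.232324)
uc = 0.5604

0.5604


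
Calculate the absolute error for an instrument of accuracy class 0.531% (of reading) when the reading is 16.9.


Absolute error = (accuracy% / 100) * reading.
Error = (0.531 / 100) * 16.9
Error = 0.00531 * 16.9
Error = 0.0897

0.0897


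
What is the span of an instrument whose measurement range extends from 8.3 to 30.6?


Span = upper range - lower range.
Span = 30.6 - (8.3)
Span = 22.3

22.3


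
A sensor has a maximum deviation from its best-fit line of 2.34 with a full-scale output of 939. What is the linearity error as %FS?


Linearity error = (max deviation / full scale) * 100%.
Linearity = (2.34 / 939) * 100
Linearity = 0.249 %FS

0.249 %FS


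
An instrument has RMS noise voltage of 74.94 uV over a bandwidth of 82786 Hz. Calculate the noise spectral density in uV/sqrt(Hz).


Noise spectral density = Vrms / sqrt(BW).
NSD = 74.94 / sqrt(82786)
NSD = 74.94 / 287.7256
NSD = 0.2605 uV/sqrt(Hz)

0.2605 uV/sqrt(Hz)


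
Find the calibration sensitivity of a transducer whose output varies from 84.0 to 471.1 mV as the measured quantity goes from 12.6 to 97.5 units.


Sensitivity = (y2 - y1) / (x2 - x1).
S = (471.1 - 84.0) / (97.5 - 12.6)
S = 387.1 / 84.9
S = 4.5595 mV/unit

4.5595 mV/unit


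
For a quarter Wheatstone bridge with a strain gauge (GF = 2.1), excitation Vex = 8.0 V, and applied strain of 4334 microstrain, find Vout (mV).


Quarter bridge output: Vout = (GF * epsilon * Vex) / 4.
Vout = (2.1 * 4334e-6 * 8.0) / 4
Vout = 0.0728112 / 4 V
Vout = 0.0182028 V = 18.2028 mV

18.2028 mV


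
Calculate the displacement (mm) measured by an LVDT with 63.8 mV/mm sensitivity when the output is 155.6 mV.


Displacement = Vout / sensitivity.
d = 155.6 / 63.8
d = 2.439 mm

2.439 mm


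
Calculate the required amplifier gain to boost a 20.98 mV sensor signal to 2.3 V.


Gain = Vout / Vin (converting to same units).
G = 2.3 V / 20.98 mV
G = 2300.0 mV / 20.98 mV
G = 109.63

109.63


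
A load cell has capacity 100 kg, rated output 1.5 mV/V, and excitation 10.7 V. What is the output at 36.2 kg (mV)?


Vout = rated_output * Vex * (load / capacity).
Vout = 1.5 * 10.7 * (36.2 / 100)
Vout = 1.5 * 10.7 * 0.362
Vout = 5.81 mV

5.81 mV


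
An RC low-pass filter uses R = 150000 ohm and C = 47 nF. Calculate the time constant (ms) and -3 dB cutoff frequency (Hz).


Time constant: tau = R * C.
tau = 150000 * 4.70e-08 = 0.00705 s
tau = 7.05 ms
Cutoff frequency: fc = 1 / (2*pi*R*C).
fc = 1 / (2*pi*0.00705) = 22.58 Hz

tau = 7.05 ms, fc = 22.58 Hz


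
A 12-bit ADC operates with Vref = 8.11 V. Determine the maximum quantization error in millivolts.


The maximum quantization error is +/- LSB/2.
LSB = Vref / 2^n = 8.11 / 4096 = 0.00197998 V
Max error = LSB / 2 = 0.00197998 / 2 = 0.00098999 V
Max error = 0.99 mV

0.99 mV


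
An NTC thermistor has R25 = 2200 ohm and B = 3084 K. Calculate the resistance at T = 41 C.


NTC thermistor equation: Rt = R25 * exp(B * (1/T - 1/T25)).
T in Kelvin: 314.15 K, T25 = 298.15 K
1/T - 1/T25 = 1/314.15 - 1/298.15 = -0.00017082
B * (1/T - 1/T25) = 3084 * -0.00017082 = -0.5268
Rt = 2200 * exp(-0.5268) = 1299.1 ohm

1299.1 ohm


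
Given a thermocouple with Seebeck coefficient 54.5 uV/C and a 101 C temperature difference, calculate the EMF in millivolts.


The thermocouple output V = sensitivity * dT.
V = 54.5 uV/C * 101 C
V = 5504.5 uV
V = 5.505 mV

5.505 mV


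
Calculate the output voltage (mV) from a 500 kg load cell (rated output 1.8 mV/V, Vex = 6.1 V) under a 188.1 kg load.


Vout = rated_output * Vex * (load / capacity).
Vout = 1.8 * 6.1 * (188.1 / 500)
Vout = 1.8 * 6.1 * 0.3762
Vout = 4.131 mV

4.131 mV


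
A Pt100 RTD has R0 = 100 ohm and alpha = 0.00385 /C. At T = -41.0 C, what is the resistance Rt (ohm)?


The RTD equation: Rt = R0 * (1 + alpha * T).
Rt = 100 * (1 + 0.00385 * -41.0)
Rt = 100 * (1 + -0.15785)
Rt = 100 * 0.84215
Rt = 84.215 ohm

84.215 ohm


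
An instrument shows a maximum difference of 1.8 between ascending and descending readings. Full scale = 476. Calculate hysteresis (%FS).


Hysteresis = (max difference / full scale) * 100%.
H = (1.8 / 476) * 100
H = 0.378 %FS

0.378 %FS


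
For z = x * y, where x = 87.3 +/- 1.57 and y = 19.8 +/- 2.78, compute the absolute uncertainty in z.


For a product z = x*y, the relative uncertainty is:
uz/z = sqrt((ux/x)^2 + (uy/y)^2)
Relative uncertainties: ux/x = 1.57/87.3 = 0.017984
uy/y = 2.78/19.8 = 0.140404
z = 87.3 * 19.8 = 1728.5
uz = 1728.5 * sqrt(0.017984^2 + 0.140404^2) = 244.677

244.677


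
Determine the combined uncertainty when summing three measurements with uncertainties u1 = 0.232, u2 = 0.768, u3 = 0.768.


For a sum of independent quantities, uc = sqrt(u1^2 + u2^2 + u3^2).
uc = sqrt(0.232^2 + 0.768^2 + 0.768^2)
uc = sqrt(0.053824 + 0.589824 + 0.589824)
uc = 1.1106

1.1106


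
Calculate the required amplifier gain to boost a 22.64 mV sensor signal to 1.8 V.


Gain = Vout / Vin (converting to same units).
G = 1.8 V / 22.64 mV
G = 1800.0 mV / 22.64 mV
G = 79.51

79.51


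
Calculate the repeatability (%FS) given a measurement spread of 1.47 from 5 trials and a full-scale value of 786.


Repeatability = (spread / full scale) * 100%.
R = (1.47 / 786) * 100
R = 0.187 %FS

0.187 %FS


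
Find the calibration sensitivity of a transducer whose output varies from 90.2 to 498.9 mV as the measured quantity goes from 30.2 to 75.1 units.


Sensitivity = (y2 - y1) / (x2 - x1).
S = (498.9 - 90.2) / (75.1 - 30.2)
S = 408.7 / 44.9
S = 9.1024 mV/unit

9.1024 mV/unit


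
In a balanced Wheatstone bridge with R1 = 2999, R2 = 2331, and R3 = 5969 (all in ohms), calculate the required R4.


At balance: R1*R4 = R2*R3, so R4 = R2*R3/R1.
R4 = 2331 * 5969 / 2999
R4 = 13913739 / 2999
R4 = 4639.46 ohm

4639.46 ohm


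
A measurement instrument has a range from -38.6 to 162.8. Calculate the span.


Span = upper range - lower range.
Span = 162.8 - (-38.6)
Span = 201.4

201.4


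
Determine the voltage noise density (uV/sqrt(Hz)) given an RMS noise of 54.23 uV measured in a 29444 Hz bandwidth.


Noise spectral density = Vrms / sqrt(BW).
NSD = 54.23 / sqrt(29444)
NSD = 54.23 / 171.5925
NSD = 0.316 uV/sqrt(Hz)

0.316 uV/sqrt(Hz)


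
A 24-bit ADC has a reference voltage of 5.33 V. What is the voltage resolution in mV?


The resolution (LSB) of an ADC is Vref / 2^n.
LSB = 5.33 / 2^24
LSB = 5.33 / 16777216
LSB = 3.2e-07 V = 0.00031769 mV

0.00031769 mV


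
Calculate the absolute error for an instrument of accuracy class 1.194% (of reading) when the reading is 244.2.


Absolute error = (accuracy% / 100) * reading.
Error = (1.194 / 100) * 244.2
Error = 0.01194 * 244.2
Error = 2.9157

2.9157


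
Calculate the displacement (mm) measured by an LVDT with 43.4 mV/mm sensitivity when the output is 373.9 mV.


Displacement = Vout / sensitivity.
d = 373.9 / 43.4
d = 8.615 mm

8.615 mm


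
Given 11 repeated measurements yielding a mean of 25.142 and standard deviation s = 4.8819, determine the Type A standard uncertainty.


The standard uncertainty for Type A evaluation is u = s / sqrt(n).
u = 4.8819 / sqrt(11)
u = 4.8819 / 3.3166
u = 1.4719

1.4719


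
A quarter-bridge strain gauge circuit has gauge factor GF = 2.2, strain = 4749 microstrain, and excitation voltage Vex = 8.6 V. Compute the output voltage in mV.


Quarter bridge output: Vout = (GF * epsilon * Vex) / 4.
Vout = (2.2 * 4749e-6 * 8.6) / 4
Vout = 0.08985108 / 4 V
Vout = 0.02246277 V = 22.4628 mV

22.4628 mV


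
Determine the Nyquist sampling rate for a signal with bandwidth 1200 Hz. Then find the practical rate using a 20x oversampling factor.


By Nyquist theorem, fs_min = 2 * fmax.
fs_min = 2 * 1200 = 2400 Hz
Practical rate = 20 * fs_min = 20 * 2400 = 48000 Hz

fs_min = 2400 Hz, fs_practical = 48000 Hz


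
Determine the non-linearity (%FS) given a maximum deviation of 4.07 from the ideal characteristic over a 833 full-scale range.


Linearity error = (max deviation / full scale) * 100%.
Linearity = (4.07 / 833) * 100
Linearity = 0.489 %FS

0.489 %FS


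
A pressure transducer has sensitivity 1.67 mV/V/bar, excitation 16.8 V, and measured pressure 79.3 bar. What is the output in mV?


Output = sensitivity * Vex * P.
Vout = 1.67 * 16.8 * 79.3
Vout = 28.056 * 79.3
Vout = 2224.84 mV

2224.84 mV


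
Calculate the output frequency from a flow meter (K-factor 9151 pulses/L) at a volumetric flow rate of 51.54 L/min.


Frequency = K * Q / 60 (converting L/min to L/s).
f = 9151 * 51.54 / 60
f = 471642.54 / 60
f = 7860.71 Hz

7860.71 Hz


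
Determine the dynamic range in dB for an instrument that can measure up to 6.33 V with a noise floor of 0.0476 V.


Dynamic range = 20 * log10(Vmax / Vnoise).
DR = 20 * log10(6.33 / 0.0476)
DR = 20 * log10(132.98)
DR = 42.48 dB

42.48 dB


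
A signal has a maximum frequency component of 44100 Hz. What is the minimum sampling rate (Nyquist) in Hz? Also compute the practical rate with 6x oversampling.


By Nyquist theorem, fs_min = 2 * fmax.
fs_min = 2 * 44100 = 88200 Hz
Practical rate = 6 * fs_min = 6 * 88200 = 529200 Hz

fs_min = 88200 Hz, fs_practical = 529200 Hz


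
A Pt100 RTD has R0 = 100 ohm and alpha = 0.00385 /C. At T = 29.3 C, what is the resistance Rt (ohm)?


The RTD equation: Rt = R0 * (1 + alpha * T).
Rt = 100 * (1 + 0.00385 * 29.3)
Rt = 100 * (1 + 0.112805)
Rt = 100 * 1.112805
Rt = 111.281 ohm

111.281 ohm


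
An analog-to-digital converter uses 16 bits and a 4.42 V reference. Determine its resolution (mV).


The resolution (LSB) of an ADC is Vref / 2^n.
LSB = 4.42 / 2^16
LSB = 4.42 / 65536
LSB = 6.744e-05 V = 0.06744385 mV

0.06744385 mV


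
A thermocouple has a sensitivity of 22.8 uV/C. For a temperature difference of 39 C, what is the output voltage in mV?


The thermocouple output V = sensitivity * dT.
V = 22.8 uV/C * 39 C
V = 889.2 uV
V = 0.889 mV

0.889 mV


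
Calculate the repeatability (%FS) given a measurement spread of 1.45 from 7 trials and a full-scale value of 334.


Repeatability = (spread / full scale) * 100%.
R = (1.45 / 334) * 100
R = 0.434 %FS

0.434 %FS


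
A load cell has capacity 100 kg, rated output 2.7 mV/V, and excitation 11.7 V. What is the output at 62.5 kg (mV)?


Vout = rated_output * Vex * (load / capacity).
Vout = 2.7 * 11.7 * (62.5 / 100)
Vout = 2.7 * 11.7 * 0.625
Vout = 19.744 mV

19.744 mV


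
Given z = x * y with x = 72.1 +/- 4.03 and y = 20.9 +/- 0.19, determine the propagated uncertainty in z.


For a product z = x*y, the relative uncertainty is:
uz/z = sqrt((ux/x)^2 + (uy/y)^2)
Relative uncertainties: ux/x = 4.03/72.1 = 0.055895
uy/y = 0.19/20.9 = 0.009091
z = 72.1 * 20.9 = 1506.9
uz = 1506.9 * sqrt(0.055895^2 + 0.009091^2) = 85.334

85.334


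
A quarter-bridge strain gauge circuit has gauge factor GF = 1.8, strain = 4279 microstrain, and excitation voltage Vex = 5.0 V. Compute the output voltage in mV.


Quarter bridge output: Vout = (GF * epsilon * Vex) / 4.
Vout = (1.8 * 4279e-6 * 5.0) / 4
Vout = 0.038511 / 4 V
Vout = 0.00962775 V = 9.6277 mV

9.6277 mV


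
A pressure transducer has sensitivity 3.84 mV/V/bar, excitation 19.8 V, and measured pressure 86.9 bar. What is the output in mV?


Output = sensitivity * Vex * P.
Vout = 3.84 * 19.8 * 86.9
Vout = 76.032 * 86.9
Vout = 6607.18 mV

6607.18 mV


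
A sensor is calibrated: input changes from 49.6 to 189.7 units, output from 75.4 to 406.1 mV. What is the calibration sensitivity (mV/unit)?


Sensitivity = (y2 - y1) / (x2 - x1).
S = (406.1 - 75.4) / (189.7 - 49.6)
S = 330.7 / 140.1
S = 2.3605 mV/unit

2.3605 mV/unit


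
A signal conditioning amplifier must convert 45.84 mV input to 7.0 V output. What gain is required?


Gain = Vout / Vin (converting to same units).
G = 7.0 V / 45.84 mV
G = 7000.0 mV / 45.84 mV
G = 152.71

152.71


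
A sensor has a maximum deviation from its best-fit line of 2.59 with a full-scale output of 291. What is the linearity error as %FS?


Linearity error = (max deviation / full scale) * 100%.
Linearity = (2.59 / 291) * 100
Linearity = 0.89 %FS

0.89 %FS


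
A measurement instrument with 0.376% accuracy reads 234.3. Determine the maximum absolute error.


Absolute error = (accuracy% / 100) * reading.
Error = (0.376 / 100) * 234.3
Error = 0.00376 * 234.3
Error = 0.881

0.881


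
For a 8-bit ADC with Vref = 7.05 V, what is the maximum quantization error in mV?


The maximum quantization error is +/- LSB/2.
LSB = Vref / 2^n = 7.05 / 256 = 0.02753906 V
Max error = LSB / 2 = 0.02753906 / 2 = 0.01376953 V
Max error = 13.7695 mV

13.7695 mV


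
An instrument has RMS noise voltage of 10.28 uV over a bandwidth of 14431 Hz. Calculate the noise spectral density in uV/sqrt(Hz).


Noise spectral density = Vrms / sqrt(BW).
NSD = 10.28 / sqrt(14431)
NSD = 10.28 / 120.1291
NSD = 0.0856 uV/sqrt(Hz)

0.0856 uV/sqrt(Hz)


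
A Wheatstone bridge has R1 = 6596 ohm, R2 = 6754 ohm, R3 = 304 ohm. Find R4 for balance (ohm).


At balance: R1*R4 = R2*R3, so R4 = R2*R3/R1.
R4 = 6754 * 304 / 6596
R4 = 2053216 / 6596
R4 = 311.28 ohm

311.28 ohm


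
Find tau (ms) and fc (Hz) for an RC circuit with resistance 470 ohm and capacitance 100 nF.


Time constant: tau = R * C.
tau = 470 * 1.00e-07 = 4.7e-05 s
tau = 0.047 ms
Cutoff frequency: fc = 1 / (2*pi*R*C).
fc = 1 / (2*pi*4.7e-05) = 3386.28 Hz

tau = 0.047 ms, fc = 3386.28 Hz


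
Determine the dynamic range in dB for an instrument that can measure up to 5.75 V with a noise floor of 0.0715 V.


Dynamic range = 20 * log10(Vmax / Vnoise).
DR = 20 * log10(5.75 / 0.0715)
DR = 20 * log10(80.42)
DR = 38.11 dB

38.11 dB


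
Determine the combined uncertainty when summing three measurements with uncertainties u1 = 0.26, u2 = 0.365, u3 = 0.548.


For a sum of independent quantities, uc = sqrt(u1^2 + u2^2 + u3^2).
uc = sqrt(0.26^2 + 0.365^2 + 0.548^2)
uc = sqrt(0.0676 + 0.133225 + 0.300304)
uc = 0.7079

0.7079


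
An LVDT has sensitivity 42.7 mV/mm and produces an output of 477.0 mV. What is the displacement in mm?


Displacement = Vout / sensitivity.
d = 477.0 / 42.7
d = 11.171 mm

11.171 mm


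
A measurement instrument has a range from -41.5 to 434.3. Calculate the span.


Span = upper range - lower range.
Span = 434.3 - (-41.5)
Span = 475.8

475.8


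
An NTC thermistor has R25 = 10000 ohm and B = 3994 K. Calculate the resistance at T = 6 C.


NTC thermistor equation: Rt = R25 * exp(B * (1/T - 1/T25)).
T in Kelvin: 279.15 K, T25 = 298.15 K
1/T - 1/T25 = 1/279.15 - 1/298.15 = 0.00022829
B * (1/T - 1/T25) = 3994 * 0.00022829 = 0.9118
Rt = 10000 * exp(0.9118) = 24887.4 ohm

24887.4 ohm


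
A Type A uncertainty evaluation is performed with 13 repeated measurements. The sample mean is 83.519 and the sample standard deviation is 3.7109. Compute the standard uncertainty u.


The standard uncertainty for Type A evaluation is u = s / sqrt(n).
u = 3.7109 / sqrt(13)
u = 3.7109 / 3.6056
u = 1.0292

1.0292


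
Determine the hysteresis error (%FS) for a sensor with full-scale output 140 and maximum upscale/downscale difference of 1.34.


Hysteresis = (max difference / full scale) * 100%.
H = (1.34 / 140) * 100
H = 0.957 %FS

0.957 %FS


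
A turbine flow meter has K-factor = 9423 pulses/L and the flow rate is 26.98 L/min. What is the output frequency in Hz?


Frequency = K * Q / 60 (converting L/min to L/s).
f = 9423 * 26.98 / 60
f = 254232.54 / 60
f = 4237.21 Hz

4237.21 Hz


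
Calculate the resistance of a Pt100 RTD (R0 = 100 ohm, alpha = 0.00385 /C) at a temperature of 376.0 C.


The RTD equation: Rt = R0 * (1 + alpha * T).
Rt = 100 * (1 + 0.00385 * 376.0)
Rt = 100 * (1 + 1.4476)
Rt = 100 * 2.4476
Rt = 244.76 ohm

244.76 ohm


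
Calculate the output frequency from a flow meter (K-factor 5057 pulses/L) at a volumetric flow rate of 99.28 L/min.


Frequency = K * Q / 60 (converting L/min to L/s).
f = 5057 * 99.28 / 60
f = 502058.96 / 60
f = 8367.65 Hz

8367.65 Hz
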